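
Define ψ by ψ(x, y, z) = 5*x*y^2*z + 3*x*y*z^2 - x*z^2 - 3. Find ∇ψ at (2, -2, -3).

∂ψ/∂x = 5*y^2*z + 3*y*z^2 - z^2
∂ψ/∂y = 10*x*y*z + 3*x*z^2
∂ψ/∂z = 5*x*y^2 + 6*x*y*z - 2*x*z
∇ψ = (5*y^2*z + 3*y*z^2 - z^2, 10*x*y*z + 3*x*z^2, 5*x*y^2 + 6*x*y*z - 2*x*z)
At (2, -2, -3): (-123, 174, 124).

(-123, 174, 124)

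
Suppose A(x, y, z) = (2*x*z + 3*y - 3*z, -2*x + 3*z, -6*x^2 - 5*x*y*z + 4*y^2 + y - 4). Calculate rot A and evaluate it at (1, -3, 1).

(-31, -4, -5)

(∇×A)₁ = ∂A₃/∂y − ∂A₂/∂z = -5*x*z + 8*y - 2
(∇×A)₂ = ∂A₁/∂z − ∂A₃/∂x = 14*x + 5*y*z - 3
(∇×A)₃ = ∂A₂/∂x − ∂A₁/∂y = -5
∇×A = (-5*x*z + 8*y - 2, 14*x + 5*y*z - 3, -5)
At (1, -3, 1): (-31, -4, -5).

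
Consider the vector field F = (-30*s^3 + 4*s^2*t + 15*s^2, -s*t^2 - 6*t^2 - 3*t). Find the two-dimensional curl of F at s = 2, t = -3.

∂F₂/∂s = -t^2
∂F₁/∂t = 4*s^2
Scalar curl = -4*s^2 - t^2
At (2, -3): -25.

-25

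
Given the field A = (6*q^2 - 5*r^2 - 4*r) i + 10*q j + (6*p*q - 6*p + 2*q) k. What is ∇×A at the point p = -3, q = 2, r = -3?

(∇×A)₁ = ∂A₃/∂q − ∂A₂/∂r = 6*p + 2
(∇×A)₂ = ∂A₁/∂r − ∂A₃/∂p = -6*q - 10*r + 2
(∇×A)₃ = ∂A₂/∂p − ∂A₁/∂q = -12*q
∇×A = (6*p + 2, -6*q - 10*r + 2, -12*q)
At (-3, 2, -3): (-16, 20, -24).

(-16, 20, -24)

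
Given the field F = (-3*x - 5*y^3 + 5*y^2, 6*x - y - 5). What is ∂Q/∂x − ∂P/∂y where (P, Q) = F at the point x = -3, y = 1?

∂F₂/∂x = 6
∂F₁/∂y = -15*y^2 + 10*y
Scalar curl = 15*y^2 - 10*y + 6
At (-3, 1): 11.

11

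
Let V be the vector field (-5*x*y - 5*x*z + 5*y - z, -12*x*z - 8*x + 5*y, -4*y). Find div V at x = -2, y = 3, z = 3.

-25

∂V₁/∂x = -5*y - 5*z
∂V₂/∂y = 5
∂V₃/∂z = 0
∇·V = -5*y - 5*z + 5
At (-2, 3, 3): -25.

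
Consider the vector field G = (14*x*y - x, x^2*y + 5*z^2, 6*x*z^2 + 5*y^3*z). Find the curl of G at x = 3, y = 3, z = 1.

(∇×G)₁ = ∂G₃/∂y − ∂G₂/∂z = 15*y^2*z - 10*z
(∇×G)₂ = ∂G₁/∂z − ∂G₃/∂x = -6*z^2
(∇×G)₃ = ∂G₂/∂x − ∂G₁/∂y = 2*x*y - 14*x
∇×G = (15*y^2*z - 10*z, -6*z^2, 2*x*y - 14*x)
At (3, 3, 1): (125, -6, -24).

(125, -6, -24)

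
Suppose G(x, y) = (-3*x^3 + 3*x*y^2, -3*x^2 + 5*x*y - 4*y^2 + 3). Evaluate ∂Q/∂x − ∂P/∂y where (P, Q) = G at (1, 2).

∂G₂/∂x = -6*x + 5*y
∂G₁/∂y = 6*x*y
Scalar curl = -6*x*y - 6*x + 5*y
At (1, 2): -8.

-8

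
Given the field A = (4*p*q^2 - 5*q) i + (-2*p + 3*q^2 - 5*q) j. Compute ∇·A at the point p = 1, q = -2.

∂A₁/∂p = 4*q^2
∂A₂/∂q = 6*q - 5
∇·A = 4*q^2 + 6*q - 5
At (1, -2): -1.

-1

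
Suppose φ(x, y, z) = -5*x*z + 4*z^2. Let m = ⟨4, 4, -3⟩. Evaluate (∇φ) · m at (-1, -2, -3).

117

∂φ/∂x = -5*z
∂φ/∂y = 0
∂φ/∂z = -5*x + 8*z
∇φ at (-1, -2, -3) = (15, 0, -19)
∇φ · m = (15)(4) + (0)(4) + (-19)(-3) = 117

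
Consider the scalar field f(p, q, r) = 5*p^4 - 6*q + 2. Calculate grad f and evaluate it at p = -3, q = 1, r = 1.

(-540, -6, 0)

∂f/∂p = 20*p^3
∂f/∂q = -6
∂f/∂r = 0
∇f = (20*p^3, -6, 0)
At (-3, 1, 1): (-540, -6, 0).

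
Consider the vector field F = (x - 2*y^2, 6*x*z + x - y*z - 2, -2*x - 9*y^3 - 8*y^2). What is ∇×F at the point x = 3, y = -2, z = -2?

(-96, 2, -19)

(∇×F)₁ = ∂F₃/∂y − ∂F₂/∂z = -6*x - 27*y^2 - 15*y
(∇×F)₂ = ∂F₁/∂z − ∂F₃/∂x = 2
(∇×F)₃ = ∂F₂/∂x − ∂F₁/∂y = 4*y + 6*z + 1
∇×F = (-6*x - 27*y^2 - 15*y, 2, 4*y + 6*z + 1)
At (3, -2, -2): (-96, 2, -19).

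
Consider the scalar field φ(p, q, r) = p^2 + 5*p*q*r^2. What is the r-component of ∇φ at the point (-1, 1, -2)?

20

(∇φ)_3 = ∂φ/∂r = 10*p*q*r
At (-1, 1, -2): 20.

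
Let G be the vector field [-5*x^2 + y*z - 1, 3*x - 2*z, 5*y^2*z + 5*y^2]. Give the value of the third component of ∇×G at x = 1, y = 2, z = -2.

5

(∇×G)_3 = ∂G₂/∂x − ∂G₁/∂y
= 3 − (z)
= -z + 3
At (1, 2, -2): 5.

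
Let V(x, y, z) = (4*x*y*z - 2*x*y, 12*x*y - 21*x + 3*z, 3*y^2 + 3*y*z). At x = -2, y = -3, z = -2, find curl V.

(-27, 24, -77)

(∇×V)₁ = ∂V₃/∂y − ∂V₂/∂z = 6*y + 3*z - 3
(∇×V)₂ = ∂V₁/∂z − ∂V₃/∂x = 4*x*y
(∇×V)₃ = ∂V₂/∂x − ∂V₁/∂y = -4*x*z + 2*x + 12*y - 21
∇×V = (6*y + 3*z - 3, 4*x*y, -4*x*z + 2*x + 12*y - 21)
At (-2, -3, -2): (-27, 24, -77).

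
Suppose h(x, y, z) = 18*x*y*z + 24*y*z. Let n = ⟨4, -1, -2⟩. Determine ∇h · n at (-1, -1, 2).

-144

∂h/∂x = 18*y*z
∂h/∂y = 18*x*z + 24*z
∂h/∂z = 18*x*y + 24*y
∇h at (-1, -1, 2) = (-36, 12, -6)
∇h · n = (-36)(4) + (12)(-1) + (-6)(-2) = -144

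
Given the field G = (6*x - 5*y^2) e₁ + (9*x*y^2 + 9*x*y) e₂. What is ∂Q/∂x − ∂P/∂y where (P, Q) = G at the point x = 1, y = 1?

28

∂G₂/∂x = 9*y^2 + 9*y
∂G₁/∂y = -10*y
Scalar curl = 9*y^2 + 19*y
At (1, 1): 28.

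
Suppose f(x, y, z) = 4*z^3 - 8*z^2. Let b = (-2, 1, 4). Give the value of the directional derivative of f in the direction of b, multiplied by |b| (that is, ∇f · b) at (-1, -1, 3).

∂f/∂x = 0
∂f/∂y = 0
∂f/∂z = 12*z^2 - 16*z
∇f at (-1, -1, 3) = (0, 0, 60)
∇f · b = (0)(-2) + (0)(1) + (60)(4) = 240

240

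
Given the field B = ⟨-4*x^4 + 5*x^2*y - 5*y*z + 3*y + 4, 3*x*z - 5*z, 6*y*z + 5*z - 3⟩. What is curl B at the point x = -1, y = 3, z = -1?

(2, -15, -16)

(∇×B)₁ = ∂B₃/∂y − ∂B₂/∂z = -3*x + 6*z + 5
(∇×B)₂ = ∂B₁/∂z − ∂B₃/∂x = -5*y
(∇×B)₃ = ∂B₂/∂x − ∂B₁/∂y = -5*x^2 + 8*z - 3
∇×B = (-3*x + 6*z + 5, -5*y, -5*x^2 + 8*z - 3)
At (-1, 3, -1): (2, -15, -16).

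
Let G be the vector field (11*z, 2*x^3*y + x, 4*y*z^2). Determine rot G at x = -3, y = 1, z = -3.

(∇×G)₁ = ∂G₃/∂y − ∂G₂/∂z = 4*z^2
(∇×G)₂ = ∂G₁/∂z − ∂G₃/∂x = 11
(∇×G)₃ = ∂G₂/∂x − ∂G₁/∂y = 6*x^2*y + 1
∇×G = (4*z^2, 11, 6*x^2*y + 1)
At (-3, 1, -3): (36, 11, 55).

(36, 11, 55)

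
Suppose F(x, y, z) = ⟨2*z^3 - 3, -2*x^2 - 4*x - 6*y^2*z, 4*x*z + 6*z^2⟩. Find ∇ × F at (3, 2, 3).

(∇×F)₁ = ∂F₃/∂y − ∂F₂/∂z = 6*y^2
(∇×F)₂ = ∂F₁/∂z − ∂F₃/∂x = 6*z^2 - 4*z
(∇×F)₃ = ∂F₂/∂x − ∂F₁/∂y = -4*x - 4
∇×F = (6*y^2, 6*z^2 - 4*z, -4*x - 4)
At (3, 2, 3): (24, 42, -16).

(24, 42, -16)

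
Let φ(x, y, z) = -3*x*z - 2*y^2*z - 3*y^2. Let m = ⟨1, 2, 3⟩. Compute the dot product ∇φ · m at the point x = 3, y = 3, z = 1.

∂φ/∂x = -3*z
∂φ/∂y = -4*y*z - 6*y
∂φ/∂z = -3*x - 2*y^2
∇φ at (3, 3, 1) = (-3, -30, -27)
∇φ · m = (-3)(1) + (-30)(2) + (-27)(3) = -144

-144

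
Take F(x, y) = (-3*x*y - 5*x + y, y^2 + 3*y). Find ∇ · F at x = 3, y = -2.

∂F₁/∂x = -3*y - 5
∂F₂/∂y = 2*y + 3
∇·F = -y - 2
At (3, -2): 0.

0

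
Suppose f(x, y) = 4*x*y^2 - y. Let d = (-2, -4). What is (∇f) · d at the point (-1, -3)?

∂f/∂x = 4*y^2
∂f/∂y = 8*x*y - 1
∇f at (-1, -3) = (36, 23)
∇f · d = (36)(-2) + (23)(-4) = -164

-164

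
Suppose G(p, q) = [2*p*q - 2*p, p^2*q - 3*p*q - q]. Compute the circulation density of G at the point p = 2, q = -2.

∂G₂/∂p = 2*p*q - 3*q
∂G₁/∂q = 2*p
Scalar curl = 2*p*q - 2*p - 3*q
At (2, -2): -6.

-6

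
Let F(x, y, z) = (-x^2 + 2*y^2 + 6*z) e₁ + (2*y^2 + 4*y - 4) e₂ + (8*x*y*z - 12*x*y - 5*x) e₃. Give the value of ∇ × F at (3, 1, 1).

(∇×F)₁ = ∂F₃/∂y − ∂F₂/∂z = 8*x*z - 12*x
(∇×F)₂ = ∂F₁/∂z − ∂F₃/∂x = -8*y*z + 12*y + 11
(∇×F)₃ = ∂F₂/∂x − ∂F₁/∂y = -4*y
∇×F = (8*x*z - 12*x, -8*y*z + 12*y + 11, -4*y)
At (3, 1, 1): (-12, 15, -4).

(-12, 15, -4)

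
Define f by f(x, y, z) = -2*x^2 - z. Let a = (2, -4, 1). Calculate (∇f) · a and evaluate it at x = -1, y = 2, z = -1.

7

∂f/∂x = -4*x
∂f/∂y = 0
∂f/∂z = -1
∇f at (-1, 2, -1) = (4, 0, -1)
∇f · a = (4)(2) + (0)(-4) + (-1)(1) = 7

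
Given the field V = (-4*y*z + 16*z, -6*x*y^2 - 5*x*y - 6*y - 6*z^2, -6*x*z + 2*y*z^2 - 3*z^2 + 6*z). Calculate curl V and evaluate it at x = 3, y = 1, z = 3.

(∇×V)₁ = ∂V₃/∂y − ∂V₂/∂z = 2*z^2 + 12*z
(∇×V)₂ = ∂V₁/∂z − ∂V₃/∂x = -4*y + 6*z + 16
(∇×V)₃ = ∂V₂/∂x − ∂V₁/∂y = -6*y^2 - 5*y + 4*z
∇×V = (2*z^2 + 12*z, -4*y + 6*z + 16, -6*y^2 - 5*y + 4*z)
At (3, 1, 3): (54, 30, 1).

(54, 30, 1)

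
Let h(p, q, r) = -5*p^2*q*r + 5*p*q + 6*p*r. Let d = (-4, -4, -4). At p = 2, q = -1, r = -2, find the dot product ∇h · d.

∂h/∂p = -10*p*q*r + 5*q + 6*r
∂h/∂q = -5*p^2*r + 5*p
∂h/∂r = -5*p^2*q + 6*p
∇h at (2, -1, -2) = (-57, 50, 32)
∇h · d = (-57)(-4) + (50)(-4) + (32)(-4) = -100

-100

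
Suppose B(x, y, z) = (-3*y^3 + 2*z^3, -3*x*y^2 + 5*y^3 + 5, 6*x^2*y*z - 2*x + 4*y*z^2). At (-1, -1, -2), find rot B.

(∇×B)₁ = ∂B₃/∂y − ∂B₂/∂z = 6*x^2*z + 4*z^2
(∇×B)₂ = ∂B₁/∂z − ∂B₃/∂x = -12*x*y*z + 6*z^2 + 2
(∇×B)₃ = ∂B₂/∂x − ∂B₁/∂y = 6*y^2
∇×B = (6*x^2*z + 4*z^2, -12*x*y*z + 6*z^2 + 2, 6*y^2)
At (-1, -1, -2): (4, 50, 6).

(4, 50, 6)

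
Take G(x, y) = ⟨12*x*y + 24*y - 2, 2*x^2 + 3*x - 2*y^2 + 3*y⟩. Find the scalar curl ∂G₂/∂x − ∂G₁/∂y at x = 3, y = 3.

-45

∂G₂/∂x = 4*x + 3
∂G₁/∂y = 12*x + 24
Scalar curl = -8*x - 21
At (3, 3): -45.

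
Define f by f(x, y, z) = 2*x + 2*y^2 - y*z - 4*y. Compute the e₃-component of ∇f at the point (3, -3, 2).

(∇f)_3 = ∂f/∂z = -y
At (3, -3, 2): 3.

3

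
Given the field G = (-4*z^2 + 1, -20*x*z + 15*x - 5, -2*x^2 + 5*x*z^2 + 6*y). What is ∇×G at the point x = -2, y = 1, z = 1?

(∇×G)₁ = ∂G₃/∂y − ∂G₂/∂z = 20*x + 6
(∇×G)₂ = ∂G₁/∂z − ∂G₃/∂x = 4*x - 5*z^2 - 8*z
(∇×G)₃ = ∂G₂/∂x − ∂G₁/∂y = -20*z + 15
∇×G = (20*x + 6, 4*x - 5*z^2 - 8*z, -20*z + 15)
At (-2, 1, 1): (-34, -21, -5).

(-34, -21, -5)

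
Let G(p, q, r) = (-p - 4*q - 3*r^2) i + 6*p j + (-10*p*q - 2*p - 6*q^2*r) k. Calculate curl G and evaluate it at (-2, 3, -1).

(56, 38, 10)

(∇×G)₁ = ∂G₃/∂q − ∂G₂/∂r = -10*p - 12*q*r
(∇×G)₂ = ∂G₁/∂r − ∂G₃/∂p = 10*q - 6*r + 2
(∇×G)₃ = ∂G₂/∂p − ∂G₁/∂q = 10
∇×G = (-10*p - 12*q*r, 10*q - 6*r + 2, 10)
At (-2, 3, -1): (56, 38, 10).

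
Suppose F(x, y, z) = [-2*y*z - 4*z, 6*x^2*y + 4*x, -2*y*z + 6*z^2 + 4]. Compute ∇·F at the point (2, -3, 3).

66

∂F₁/∂x = 0
∂F₂/∂y = 6*x^2
∂F₃/∂z = -2*y + 12*z
∇·F = 6*x^2 - 2*y + 12*z
At (2, -3, 3): 66.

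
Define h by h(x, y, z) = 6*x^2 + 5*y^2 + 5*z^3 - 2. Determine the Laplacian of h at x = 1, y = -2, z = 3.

112

∂²h/∂x² = 12
∂²h/∂y² = 10
∂²h/∂z² = 30*z
∇²h = 30*z + 22
At (1, -2, 3): 112.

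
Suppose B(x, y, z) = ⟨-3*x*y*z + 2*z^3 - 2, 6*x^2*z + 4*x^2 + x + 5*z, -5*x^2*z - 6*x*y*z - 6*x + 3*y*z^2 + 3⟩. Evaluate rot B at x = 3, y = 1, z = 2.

(-83, 93, 115)

(∇×B)₁ = ∂B₃/∂y − ∂B₂/∂z = -6*x^2 - 6*x*z + 3*z^2 - 5
(∇×B)₂ = ∂B₁/∂z − ∂B₃/∂x = -3*x*y + 10*x*z + 6*y*z + 6*z^2 + 6
(∇×B)₃ = ∂B₂/∂x − ∂B₁/∂y = 15*x*z + 8*x + 1
∇×B = (-6*x^2 - 6*x*z + 3*z^2 - 5, -3*x*y + 10*x*z + 6*y*z + 6*z^2 + 6, 15*x*z + 8*x + 1)
At (3, 1, 2): (-83, 93, 115).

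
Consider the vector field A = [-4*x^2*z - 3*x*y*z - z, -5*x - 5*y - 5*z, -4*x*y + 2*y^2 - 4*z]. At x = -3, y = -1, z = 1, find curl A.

(∇×A)₁ = ∂A₃/∂y − ∂A₂/∂z = -4*x + 4*y + 5
(∇×A)₂ = ∂A₁/∂z − ∂A₃/∂x = -4*x^2 - 3*x*y + 4*y - 1
(∇×A)₃ = ∂A₂/∂x − ∂A₁/∂y = 3*x*z - 5
∇×A = (-4*x + 4*y + 5, -4*x^2 - 3*x*y + 4*y - 1, 3*x*z - 5)
At (-3, -1, 1): (13, -50, -14).

(13, -50, -14)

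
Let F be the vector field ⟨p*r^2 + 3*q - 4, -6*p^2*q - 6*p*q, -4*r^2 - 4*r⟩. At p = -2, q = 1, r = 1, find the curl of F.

(0, -4, 15)

(∇×F)₁ = ∂F₃/∂q − ∂F₂/∂r = 0
(∇×F)₂ = ∂F₁/∂r − ∂F₃/∂p = 2*p*r
(∇×F)₃ = ∂F₂/∂p − ∂F₁/∂q = -12*p*q - 6*q - 3
∇×F = (0, 2*p*r, -12*p*q - 6*q - 3)
At (-2, 1, 1): (0, -4, 15).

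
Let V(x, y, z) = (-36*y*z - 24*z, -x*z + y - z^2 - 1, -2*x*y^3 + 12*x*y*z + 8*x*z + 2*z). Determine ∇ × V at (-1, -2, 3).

(-7, 80, 105)

(∇×V)₁ = ∂V₃/∂y − ∂V₂/∂z = -6*x*y^2 + 12*x*z + x + 2*z
(∇×V)₂ = ∂V₁/∂z − ∂V₃/∂x = 2*y^3 - 12*y*z - 36*y - 8*z - 24
(∇×V)₃ = ∂V₂/∂x − ∂V₁/∂y = 35*z
∇×V = (-6*x*y^2 + 12*x*z + x + 2*z, 2*y^3 - 12*y*z - 36*y - 8*z - 24, 35*z)
At (-1, -2, 3): (-7, 80, 105).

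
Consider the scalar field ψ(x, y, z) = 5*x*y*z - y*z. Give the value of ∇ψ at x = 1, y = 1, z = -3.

(-15, -12, 4)

∂ψ/∂x = 5*y*z
∂ψ/∂y = 5*x*z - z
∂ψ/∂z = 5*x*y - y
∇ψ = (5*y*z, 5*x*z - z, 5*x*y - y)
At (1, 1, -3): (-15, -12, 4).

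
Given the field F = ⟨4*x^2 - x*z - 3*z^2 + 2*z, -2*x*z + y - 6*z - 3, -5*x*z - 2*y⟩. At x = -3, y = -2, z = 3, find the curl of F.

(-2, 2, -6)

(∇×F)₁ = ∂F₃/∂y − ∂F₂/∂z = 2*x + 4
(∇×F)₂ = ∂F₁/∂z − ∂F₃/∂x = -x - z + 2
(∇×F)₃ = ∂F₂/∂x − ∂F₁/∂y = -2*z
∇×F = (2*x + 4, -x - z + 2, -2*z)
At (-3, -2, 3): (-2, 2, -6).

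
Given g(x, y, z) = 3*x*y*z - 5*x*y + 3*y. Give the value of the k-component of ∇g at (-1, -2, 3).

(∇g)_3 = ∂g/∂z = 3*x*y
At (-1, -2, 3): 6.

6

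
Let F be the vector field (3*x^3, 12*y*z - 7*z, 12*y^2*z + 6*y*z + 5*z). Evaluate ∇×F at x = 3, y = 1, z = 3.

(85, 0, 0)

(∇×F)₁ = ∂F₃/∂y − ∂F₂/∂z = 24*y*z - 12*y + 6*z + 7
(∇×F)₂ = ∂F₁/∂z − ∂F₃/∂x = 0
(∇×F)₃ = ∂F₂/∂x − ∂F₁/∂y = 0
∇×F = (24*y*z - 12*y + 6*z + 7, 0, 0)
At (3, 1, 3): (85, 0, 0).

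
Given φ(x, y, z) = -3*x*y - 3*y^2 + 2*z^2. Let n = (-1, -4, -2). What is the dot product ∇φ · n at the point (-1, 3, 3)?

45

∂φ/∂x = -3*y
∂φ/∂y = -3*x - 6*y
∂φ/∂z = 4*z
∇φ at (-1, 3, 3) = (-9, -15, 12)
∇φ · n = (-9)(-1) + (-15)(-4) + (12)(-2) = 45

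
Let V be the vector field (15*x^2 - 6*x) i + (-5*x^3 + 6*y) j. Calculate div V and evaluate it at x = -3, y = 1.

∂V₁/∂x = 30*x - 6
∂V₂/∂y = 6
∇·V = 30*x
At (-3, 1): -90.

-90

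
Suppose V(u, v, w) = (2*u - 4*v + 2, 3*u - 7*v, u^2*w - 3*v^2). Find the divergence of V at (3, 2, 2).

4

∂V₁/∂u = 2
∂V₂/∂v = -7
∂V₃/∂w = u^2
∇·V = u^2 - 5
At (3, 2, 2): 4.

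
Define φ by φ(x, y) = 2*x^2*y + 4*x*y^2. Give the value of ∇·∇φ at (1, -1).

4

∂²φ/∂x² = 4*y
∂²φ/∂y² = 8*x
∇²φ = 8*x + 4*y
At (1, -1): 4.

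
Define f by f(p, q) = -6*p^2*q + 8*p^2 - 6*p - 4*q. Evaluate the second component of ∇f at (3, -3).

(∇f)_2 = ∂f/∂q = -6*p^2 - 4
At (3, -3): -58.

-58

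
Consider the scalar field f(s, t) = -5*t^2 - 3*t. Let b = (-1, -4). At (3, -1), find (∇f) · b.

∂f/∂s = 0
∂f/∂t = -10*t - 3
∇f at (3, -1) = (0, 7)
∇f · b = (0)(-1) + (7)(-4) = -28

-28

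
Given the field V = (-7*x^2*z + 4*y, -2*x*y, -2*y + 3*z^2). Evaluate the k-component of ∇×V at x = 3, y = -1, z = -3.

-2

(∇×V)_3 = ∂V₂/∂x − ∂V₁/∂y
= -2*y − (4)
= -2*y - 4
At (3, -1, -3): -2.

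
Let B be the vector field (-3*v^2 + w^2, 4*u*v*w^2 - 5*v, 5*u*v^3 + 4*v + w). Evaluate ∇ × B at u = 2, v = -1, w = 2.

(66, 9, -22)

(∇×B)₁ = ∂B₃/∂v − ∂B₂/∂w = 15*u*v^2 - 8*u*v*w + 4
(∇×B)₂ = ∂B₁/∂w − ∂B₃/∂u = -5*v^3 + 2*w
(∇×B)₃ = ∂B₂/∂u − ∂B₁/∂v = 4*v*w^2 + 6*v
∇×B = (15*u*v^2 - 8*u*v*w + 4, -5*v^3 + 2*w, 4*v*w^2 + 6*v)
At (2, -1, 2): (66, 9, -22).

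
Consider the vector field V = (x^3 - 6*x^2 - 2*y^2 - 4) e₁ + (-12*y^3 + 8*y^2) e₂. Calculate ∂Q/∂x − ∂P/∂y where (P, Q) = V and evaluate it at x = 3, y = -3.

∂V₂/∂x = 0
∂V₁/∂y = -4*y
Scalar curl = 4*y
At (3, -3): -12.

-12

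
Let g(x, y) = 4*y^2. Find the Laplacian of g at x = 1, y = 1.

∂²g/∂x² = 0
∂²g/∂y² = 8
∇²g = 8
At (1, 1): 8.

8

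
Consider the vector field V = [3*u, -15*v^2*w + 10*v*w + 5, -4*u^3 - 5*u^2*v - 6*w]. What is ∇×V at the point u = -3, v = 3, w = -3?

(∇×V)₁ = ∂V₃/∂v − ∂V₂/∂w = -5*u^2 + 15*v^2 - 10*v
(∇×V)₂ = ∂V₁/∂w − ∂V₃/∂u = 12*u^2 + 10*u*v
(∇×V)₃ = ∂V₂/∂u − ∂V₁/∂v = 0
∇×V = (-5*u^2 + 15*v^2 - 10*v, 12*u^2 + 10*u*v, 0)
At (-3, 3, -3): (60, 18, 0).

(60, 18, 0)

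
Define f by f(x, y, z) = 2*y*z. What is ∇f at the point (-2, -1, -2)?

∂f/∂x = 0
∂f/∂y = 2*z
∂f/∂z = 2*y
∇f = (0, 2*z, 2*y)
At (-2, -1, -2): (0, -4, -2).

(0, -4, -2)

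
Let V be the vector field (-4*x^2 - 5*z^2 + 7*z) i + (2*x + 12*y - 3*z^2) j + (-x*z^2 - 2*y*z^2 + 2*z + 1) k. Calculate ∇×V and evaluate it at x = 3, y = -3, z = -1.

(-8, 18, 2)

(∇×V)₁ = ∂V₃/∂y − ∂V₂/∂z = -2*z^2 + 6*z
(∇×V)₂ = ∂V₁/∂z − ∂V₃/∂x = z^2 - 10*z + 7
(∇×V)₃ = ∂V₂/∂x − ∂V₁/∂y = 2
∇×V = (-2*z^2 + 6*z, z^2 - 10*z + 7, 2)
At (3, -3, -1): (-8, 18, 2).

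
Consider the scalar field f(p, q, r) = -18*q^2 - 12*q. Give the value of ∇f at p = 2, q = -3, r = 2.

(0, 96, 0)

∂f/∂p = 0
∂f/∂q = -36*q - 12
∂f/∂r = 0
∇f = (0, -36*q - 12, 0)
At (2, -3, 2): (0, 96, 0).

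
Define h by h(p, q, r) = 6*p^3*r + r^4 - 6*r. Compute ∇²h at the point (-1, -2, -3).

∂²h/∂p² = 36*p*r
∂²h/∂q² = 0
∂²h/∂r² = 12*r^2
∇²h = 36*p*r + 12*r^2
At (-1, -2, -3): 216.

216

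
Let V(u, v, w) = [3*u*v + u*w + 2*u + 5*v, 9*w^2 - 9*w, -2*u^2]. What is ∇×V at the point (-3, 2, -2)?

(45, -15, 4)

(∇×V)₁ = ∂V₃/∂v − ∂V₂/∂w = -18*w + 9
(∇×V)₂ = ∂V₁/∂w − ∂V₃/∂u = 5*u
(∇×V)₃ = ∂V₂/∂u − ∂V₁/∂v = -3*u - 5
∇×V = (-18*w + 9, 5*u, -3*u - 5)
At (-3, 2, -2): (45, -15, 4).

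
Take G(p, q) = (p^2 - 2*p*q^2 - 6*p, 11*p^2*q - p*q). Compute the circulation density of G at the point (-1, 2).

-54

∂G₂/∂p = 22*p*q - q
∂G₁/∂q = -4*p*q
Scalar curl = 26*p*q - q
At (-1, 2): -54.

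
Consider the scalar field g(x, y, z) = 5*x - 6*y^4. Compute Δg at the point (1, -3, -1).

∂²g/∂x² = 0
∂²g/∂y² = -72*y^2
∂²g/∂z² = 0
∇²g = -72*y^2
At (1, -3, -1): -648.

-648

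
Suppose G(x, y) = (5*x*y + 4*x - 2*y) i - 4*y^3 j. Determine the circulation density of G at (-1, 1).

7

∂G₂/∂x = 0
∂G₁/∂y = 5*x - 2
Scalar curl = -5*x + 2
At (-1, 1): 7.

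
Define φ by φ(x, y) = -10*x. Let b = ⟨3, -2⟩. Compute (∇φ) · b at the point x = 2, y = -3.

∂φ/∂x = -10
∂φ/∂y = 0
∇φ at (2, -3) = (-10, 0)
∇φ · b = (-10)(3) + (0)(-2) = -30

-30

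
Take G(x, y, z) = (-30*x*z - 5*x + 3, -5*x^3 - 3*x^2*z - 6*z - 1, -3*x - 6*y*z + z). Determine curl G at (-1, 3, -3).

(∇×G)₁ = ∂G₃/∂y − ∂G₂/∂z = 3*x^2 - 6*z + 6
(∇×G)₂ = ∂G₁/∂z − ∂G₃/∂x = -30*x + 3
(∇×G)₃ = ∂G₂/∂x − ∂G₁/∂y = -15*x^2 - 6*x*z
∇×G = (3*x^2 - 6*z + 6, -30*x + 3, -15*x^2 - 6*x*z)
At (-1, 3, -3): (27, 33, -33).

(27, 33, -33)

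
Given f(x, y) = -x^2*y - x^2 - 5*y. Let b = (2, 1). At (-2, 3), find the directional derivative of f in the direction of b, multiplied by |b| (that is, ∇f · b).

23

∂f/∂x = -2*x*y - 2*x
∂f/∂y = -x^2 - 5
∇f at (-2, 3) = (16, -9)
∇f · b = (16)(2) + (-9)(1) = 23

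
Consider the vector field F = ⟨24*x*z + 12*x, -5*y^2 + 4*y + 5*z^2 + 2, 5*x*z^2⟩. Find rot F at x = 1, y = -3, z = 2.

(∇×F)₁ = ∂F₃/∂y − ∂F₂/∂z = -10*z
(∇×F)₂ = ∂F₁/∂z − ∂F₃/∂x = 24*x - 5*z^2
(∇×F)₃ = ∂F₂/∂x − ∂F₁/∂y = 0
∇×F = (-10*z, 24*x - 5*z^2, 0)
At (1, -3, 2): (-20, 4, 0).

(-20, 4, 0)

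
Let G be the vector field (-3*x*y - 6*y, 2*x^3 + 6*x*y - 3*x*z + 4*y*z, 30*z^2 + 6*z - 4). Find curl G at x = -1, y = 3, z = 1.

(∇×G)₁ = ∂G₃/∂y − ∂G₂/∂z = 3*x - 4*y
(∇×G)₂ = ∂G₁/∂z − ∂G₃/∂x = 0
(∇×G)₃ = ∂G₂/∂x − ∂G₁/∂y = 6*x^2 + 3*x + 6*y - 3*z + 6
∇×G = (3*x - 4*y, 0, 6*x^2 + 3*x + 6*y - 3*z + 6)
At (-1, 3, 1): (-15, 0, 24).

(-15, 0, 24)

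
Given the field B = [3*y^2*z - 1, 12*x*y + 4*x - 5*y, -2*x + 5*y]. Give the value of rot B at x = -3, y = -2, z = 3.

(5, 14, 16)

(∇×B)₁ = ∂B₃/∂y − ∂B₂/∂z = 5
(∇×B)₂ = ∂B₁/∂z − ∂B₃/∂x = 3*y^2 + 2
(∇×B)₃ = ∂B₂/∂x − ∂B₁/∂y = -6*y*z + 12*y + 4
∇×B = (5, 3*y^2 + 2, -6*y*z + 12*y + 4)
At (-3, -2, 3): (5, 14, 16).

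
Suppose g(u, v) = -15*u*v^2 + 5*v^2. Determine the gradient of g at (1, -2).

(-60, 40)

∂g/∂u = -15*v^2
∂g/∂v = -30*u*v + 10*v
∇g = (-15*v^2, -30*u*v + 10*v)
At (1, -2): (-60, 40).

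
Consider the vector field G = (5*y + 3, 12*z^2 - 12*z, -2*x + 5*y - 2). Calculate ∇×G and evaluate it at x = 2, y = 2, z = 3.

(-55, 2, -5)

(∇×G)₁ = ∂G₃/∂y − ∂G₂/∂z = -24*z + 17
(∇×G)₂ = ∂G₁/∂z − ∂G₃/∂x = 2
(∇×G)₃ = ∂G₂/∂x − ∂G₁/∂y = -5
∇×G = (-24*z + 17, 2, -5)
At (2, 2, 3): (-55, 2, -5).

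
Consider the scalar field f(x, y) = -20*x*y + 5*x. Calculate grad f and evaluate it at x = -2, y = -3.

(65, 40)

∂f/∂x = -20*y + 5
∂f/∂y = -20*x
∇f = (-20*y + 5, -20*x)
At (-2, -3): (65, 40).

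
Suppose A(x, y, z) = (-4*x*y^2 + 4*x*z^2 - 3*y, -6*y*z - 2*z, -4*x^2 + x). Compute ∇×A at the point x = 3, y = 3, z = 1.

(∇×A)₁ = ∂A₃/∂y − ∂A₂/∂z = 6*y + 2
(∇×A)₂ = ∂A₁/∂z − ∂A₃/∂x = 8*x*z + 8*x - 1
(∇×A)₃ = ∂A₂/∂x − ∂A₁/∂y = 8*x*y + 3
∇×A = (6*y + 2, 8*x*z + 8*x - 1, 8*x*y + 3)
At (3, 3, 1): (20, 47, 75).

(20, 47, 75)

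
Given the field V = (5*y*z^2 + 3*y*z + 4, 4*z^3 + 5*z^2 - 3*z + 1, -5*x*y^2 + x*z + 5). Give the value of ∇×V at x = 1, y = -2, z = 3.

(∇×V)₁ = ∂V₃/∂y − ∂V₂/∂z = -10*x*y - 12*z^2 - 10*z + 3
(∇×V)₂ = ∂V₁/∂z − ∂V₃/∂x = 5*y^2 + 10*y*z + 3*y - z
(∇×V)₃ = ∂V₂/∂x − ∂V₁/∂y = -5*z^2 - 3*z
∇×V = (-10*x*y - 12*z^2 - 10*z + 3, 5*y^2 + 10*y*z + 3*y - z, -5*z^2 - 3*z)
At (1, -2, 3): (-115, -49, -54).

(-115, -49, -54)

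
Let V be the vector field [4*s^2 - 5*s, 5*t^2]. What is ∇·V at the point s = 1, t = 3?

33

∂V₁/∂s = 8*s - 5
∂V₂/∂t = 10*t
∇·V = 8*s + 10*t - 5
At (1, 3): 33.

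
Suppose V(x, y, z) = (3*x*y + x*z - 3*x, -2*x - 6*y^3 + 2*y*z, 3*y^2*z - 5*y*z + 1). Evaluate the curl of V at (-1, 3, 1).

(7, -1, 1)

(∇×V)₁ = ∂V₃/∂y − ∂V₂/∂z = 6*y*z - 2*y - 5*z
(∇×V)₂ = ∂V₁/∂z − ∂V₃/∂x = x
(∇×V)₃ = ∂V₂/∂x − ∂V₁/∂y = -3*x - 2
∇×V = (6*y*z - 2*y - 5*z, x, -3*x - 2)
At (-1, 3, 1): (7, -1, 1).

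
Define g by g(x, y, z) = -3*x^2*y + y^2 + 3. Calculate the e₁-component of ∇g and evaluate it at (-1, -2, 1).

(∇g)_1 = ∂g/∂x = -6*x*y
At (-1, -2, 1): -12.

-12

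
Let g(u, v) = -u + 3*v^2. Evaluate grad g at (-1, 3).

(-1, 18)

∂g/∂u = -1
∂g/∂v = 6*v
∇g = (-1, 6*v)
At (-1, 3): (-1, 18).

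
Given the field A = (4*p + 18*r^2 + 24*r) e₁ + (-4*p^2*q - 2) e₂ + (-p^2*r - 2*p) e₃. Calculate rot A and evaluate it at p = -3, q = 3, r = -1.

(∇×A)₁ = ∂A₃/∂q − ∂A₂/∂r = 0
(∇×A)₂ = ∂A₁/∂r − ∂A₃/∂p = 2*p*r + 36*r + 26
(∇×A)₃ = ∂A₂/∂p − ∂A₁/∂q = -8*p*q
∇×A = (0, 2*p*r + 36*r + 26, -8*p*q)
At (-3, 3, -1): (0, -4, 72).

(0, -4, 72)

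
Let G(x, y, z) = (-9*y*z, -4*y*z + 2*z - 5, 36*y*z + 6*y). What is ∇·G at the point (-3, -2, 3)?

-84

∂G₁/∂x = 0
∂G₂/∂y = -4*z
∂G₃/∂z = 36*y
∇·G = 36*y - 4*z
At (-3, -2, 3): -84.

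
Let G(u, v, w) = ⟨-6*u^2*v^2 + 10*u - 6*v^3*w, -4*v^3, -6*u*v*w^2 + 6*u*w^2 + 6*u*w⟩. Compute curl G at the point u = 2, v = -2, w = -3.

(-108, -96, -312)

(∇×G)₁ = ∂G₃/∂v − ∂G₂/∂w = -6*u*w^2
(∇×G)₂ = ∂G₁/∂w − ∂G₃/∂u = -6*v^3 + 6*v*w^2 - 6*w^2 - 6*w
(∇×G)₃ = ∂G₂/∂u − ∂G₁/∂v = 12*u^2*v + 18*v^2*w
∇×G = (-6*u*w^2, -6*v^3 + 6*v*w^2 - 6*w^2 - 6*w, 12*u^2*v + 18*v^2*w)
At (2, -2, -3): (-108, -96, -312).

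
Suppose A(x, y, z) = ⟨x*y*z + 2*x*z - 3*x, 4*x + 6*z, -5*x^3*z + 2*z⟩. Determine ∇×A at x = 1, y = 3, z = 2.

(∇×A)₁ = ∂A₃/∂y − ∂A₂/∂z = -6
(∇×A)₂ = ∂A₁/∂z − ∂A₃/∂x = 15*x^2*z + x*y + 2*x
(∇×A)₃ = ∂A₂/∂x − ∂A₁/∂y = -x*z + 4
∇×A = (-6, 15*x^2*z + x*y + 2*x, -x*z + 4)
At (1, 3, 2): (-6, 35, 2).

(-6, 35, 2)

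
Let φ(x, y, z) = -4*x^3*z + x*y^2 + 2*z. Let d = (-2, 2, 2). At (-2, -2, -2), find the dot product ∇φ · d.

-116

∂φ/∂x = -12*x^2*z + y^2
∂φ/∂y = 2*x*y
∂φ/∂z = -4*x^3 + 2
∇φ at (-2, -2, -2) = (100, 8, 34)
∇φ · d = (100)(-2) + (8)(2) + (34)(2) = -116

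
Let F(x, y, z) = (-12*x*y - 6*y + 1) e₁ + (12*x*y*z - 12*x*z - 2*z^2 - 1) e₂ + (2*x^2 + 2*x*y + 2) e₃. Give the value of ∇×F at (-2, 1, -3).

(∇×F)₁ = ∂F₃/∂y − ∂F₂/∂z = -12*x*y + 14*x + 4*z
(∇×F)₂ = ∂F₁/∂z − ∂F₃/∂x = -4*x - 2*y
(∇×F)₃ = ∂F₂/∂x − ∂F₁/∂y = 12*x + 12*y*z - 12*z + 6
∇×F = (-12*x*y + 14*x + 4*z, -4*x - 2*y, 12*x + 12*y*z - 12*z + 6)
At (-2, 1, -3): (-16, 6, -18).

(-16, 6, -18)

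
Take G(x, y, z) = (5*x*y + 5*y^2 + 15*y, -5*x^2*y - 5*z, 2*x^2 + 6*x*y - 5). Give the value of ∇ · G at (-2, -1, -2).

∂G₁/∂x = 5*y
∂G₂/∂y = -5*x^2
∂G₃/∂z = 0
∇·G = -5*x^2 + 5*y
At (-2, -1, -2): -25.

-25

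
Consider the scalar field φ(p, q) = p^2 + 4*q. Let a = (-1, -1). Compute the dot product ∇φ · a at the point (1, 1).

-6

∂φ/∂p = 2*p
∂φ/∂q = 4
∇φ at (1, 1) = (2, 4)
∇φ · a = (2)(-1) + (4)(-1) = -6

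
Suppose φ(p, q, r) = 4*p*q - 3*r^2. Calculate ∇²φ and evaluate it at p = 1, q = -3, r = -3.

∂²φ/∂p² = 0
∂²φ/∂q² = 0
∂²φ/∂r² = -6
∇²φ = -6
At (1, -3, -3): -6.

-6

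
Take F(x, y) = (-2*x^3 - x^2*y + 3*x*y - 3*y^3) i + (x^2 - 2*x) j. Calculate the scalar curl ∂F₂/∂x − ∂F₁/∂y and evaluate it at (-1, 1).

9

∂F₂/∂x = 2*x - 2
∂F₁/∂y = -x^2 + 3*x - 9*y^2
Scalar curl = x^2 - x + 9*y^2 - 2
At (-1, 1): 9.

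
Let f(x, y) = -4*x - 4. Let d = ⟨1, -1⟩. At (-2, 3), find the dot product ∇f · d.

∂f/∂x = -4
∂f/∂y = 0
∇f at (-2, 3) = (-4, 0)
∇f · d = (-4)(1) + (0)(-1) = -4

-4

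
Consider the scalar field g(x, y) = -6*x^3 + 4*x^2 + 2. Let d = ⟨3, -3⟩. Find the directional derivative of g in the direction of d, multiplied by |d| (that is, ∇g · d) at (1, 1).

-30

∂g/∂x = -18*x^2 + 8*x
∂g/∂y = 0
∇g at (1, 1) = (-10, 0)
∇g · d = (-10)(3) + (0)(-3) = -30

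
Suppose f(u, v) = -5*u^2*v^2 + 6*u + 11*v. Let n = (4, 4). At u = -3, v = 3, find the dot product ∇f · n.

68

∂f/∂u = -10*u*v^2 + 6
∂f/∂v = -10*u^2*v + 11
∇f at (-3, 3) = (276, -259)
∇f · n = (276)(4) + (-259)(4) = 68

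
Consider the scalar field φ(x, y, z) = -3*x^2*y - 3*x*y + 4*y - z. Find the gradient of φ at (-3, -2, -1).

(-30, -14, -1)

∂φ/∂x = -6*x*y - 3*y
∂φ/∂y = -3*x^2 - 3*x + 4
∂φ/∂z = -1
∇φ = (-6*x*y - 3*y, -3*x^2 - 3*x + 4, -1)
At (-3, -2, -1): (-30, -14, -1).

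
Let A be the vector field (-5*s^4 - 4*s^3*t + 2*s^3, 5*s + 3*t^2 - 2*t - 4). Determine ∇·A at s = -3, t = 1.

∂A₁/∂s = -20*s^3 - 12*s^2*t + 6*s^2
∂A₂/∂t = 6*t - 2
∇·A = -20*s^3 - 12*s^2*t + 6*s^2 + 6*t - 2
At (-3, 1): 490.

490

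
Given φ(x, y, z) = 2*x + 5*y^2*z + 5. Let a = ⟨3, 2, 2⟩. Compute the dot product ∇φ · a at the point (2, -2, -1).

86

∂φ/∂x = 2
∂φ/∂y = 10*y*z
∂φ/∂z = 5*y^2
∇φ at (2, -2, -1) = (2, 20, 20)
∇φ · a = (2)(3) + (20)(2) + (20)(2) = 86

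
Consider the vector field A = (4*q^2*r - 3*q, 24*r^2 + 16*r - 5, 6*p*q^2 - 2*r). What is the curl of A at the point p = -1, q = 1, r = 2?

(-124, -2, -13)

(∇×A)₁ = ∂A₃/∂q − ∂A₂/∂r = 12*p*q - 48*r - 16
(∇×A)₂ = ∂A₁/∂r − ∂A₃/∂p = -2*q^2
(∇×A)₃ = ∂A₂/∂p − ∂A₁/∂q = -8*q*r + 3
∇×A = (12*p*q - 48*r - 16, -2*q^2, -8*q*r + 3)
At (-1, 1, 2): (-124, -2, -13).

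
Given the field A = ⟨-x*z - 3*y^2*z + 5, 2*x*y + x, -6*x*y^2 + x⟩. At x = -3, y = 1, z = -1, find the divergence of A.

-5

∂A₁/∂x = -z
∂A₂/∂y = 2*x
∂A₃/∂z = 0
∇·A = 2*x - z
At (-3, 1, -1): -5.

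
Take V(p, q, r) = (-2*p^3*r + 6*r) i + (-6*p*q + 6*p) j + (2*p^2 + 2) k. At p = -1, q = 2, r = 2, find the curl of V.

(∇×V)₁ = ∂V₃/∂q − ∂V₂/∂r = 0
(∇×V)₂ = ∂V₁/∂r − ∂V₃/∂p = -2*p^3 - 4*p + 6
(∇×V)₃ = ∂V₂/∂p − ∂V₁/∂q = -6*q + 6
∇×V = (0, -2*p^3 - 4*p + 6, -6*q + 6)
At (-1, 2, 2): (0, 12, -6).

(0, 12, -6)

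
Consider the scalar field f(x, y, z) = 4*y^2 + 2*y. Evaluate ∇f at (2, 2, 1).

∂f/∂x = 0
∂f/∂y = 8*y + 2
∂f/∂z = 0
∇f = (0, 8*y + 2, 0)
At (2, 2, 1): (0, 18, 0).

(0, 18, 0)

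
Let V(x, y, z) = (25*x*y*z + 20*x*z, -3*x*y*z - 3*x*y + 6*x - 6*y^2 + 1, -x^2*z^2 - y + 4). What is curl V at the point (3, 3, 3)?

(∇×V)₁ = ∂V₃/∂y − ∂V₂/∂z = 3*x*y - 1
(∇×V)₂ = ∂V₁/∂z − ∂V₃/∂x = 25*x*y + 2*x*z^2 + 20*x
(∇×V)₃ = ∂V₂/∂x − ∂V₁/∂y = -25*x*z - 3*y*z - 3*y + 6
∇×V = (3*x*y - 1, 25*x*y + 2*x*z^2 + 20*x, -25*x*z - 3*y*z - 3*y + 6)
At (3, 3, 3): (26, 339, -255).

(26, 339, -255)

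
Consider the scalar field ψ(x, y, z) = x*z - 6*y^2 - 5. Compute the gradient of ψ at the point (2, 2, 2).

(2, -24, 2)

∂ψ/∂x = z
∂ψ/∂y = -12*y
∂ψ/∂z = x
∇ψ = (z, -12*y, x)
At (2, 2, 2): (2, -24, 2).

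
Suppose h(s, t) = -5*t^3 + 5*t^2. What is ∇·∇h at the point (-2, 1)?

-20

∂²h/∂s² = 0
∂²h/∂t² = 10*(-3*t + 1)
∇²h = -30*t + 10
At (-2, 1): -20.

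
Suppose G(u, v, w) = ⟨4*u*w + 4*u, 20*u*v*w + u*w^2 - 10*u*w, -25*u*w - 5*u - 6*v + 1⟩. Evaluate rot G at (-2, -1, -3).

(-78, -78, 99)

(∇×G)₁ = ∂G₃/∂v − ∂G₂/∂w = -20*u*v - 2*u*w + 10*u - 6
(∇×G)₂ = ∂G₁/∂w − ∂G₃/∂u = 4*u + 25*w + 5
(∇×G)₃ = ∂G₂/∂u − ∂G₁/∂v = 20*v*w + w^2 - 10*w
∇×G = (-20*u*v - 2*u*w + 10*u - 6, 4*u + 25*w + 5, 20*v*w + w^2 - 10*w)
At (-2, -1, -3): (-78, -78, 99).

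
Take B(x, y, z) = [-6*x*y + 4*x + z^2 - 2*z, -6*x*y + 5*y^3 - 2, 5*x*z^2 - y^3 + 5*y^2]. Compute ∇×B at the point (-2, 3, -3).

(∇×B)₁ = ∂B₃/∂y − ∂B₂/∂z = -3*y^2 + 10*y
(∇×B)₂ = ∂B₁/∂z − ∂B₃/∂x = -5*z^2 + 2*z - 2
(∇×B)₃ = ∂B₂/∂x − ∂B₁/∂y = 6*x - 6*y
∇×B = (-3*y^2 + 10*y, -5*z^2 + 2*z - 2, 6*x - 6*y)
At (-2, 3, -3): (3, -53, -30).

(3, -53, -30)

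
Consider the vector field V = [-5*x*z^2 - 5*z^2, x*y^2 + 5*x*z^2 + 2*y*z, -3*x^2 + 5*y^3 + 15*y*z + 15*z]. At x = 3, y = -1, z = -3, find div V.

∂V₁/∂x = -5*z^2
∂V₂/∂y = 2*x*y + 2*z
∂V₃/∂z = 15*y + 15
∇·V = 2*x*y + 15*y - 5*z^2 + 2*z + 15
At (3, -1, -3): -57.

-57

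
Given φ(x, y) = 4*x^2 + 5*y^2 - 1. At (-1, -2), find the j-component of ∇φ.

(∇φ)_2 = ∂φ/∂y = 10*y
At (-1, -2): -20.

-20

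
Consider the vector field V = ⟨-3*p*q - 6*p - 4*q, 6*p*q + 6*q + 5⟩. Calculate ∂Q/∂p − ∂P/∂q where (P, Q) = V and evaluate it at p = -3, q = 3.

13

∂V₂/∂p = 6*q
∂V₁/∂q = -3*p - 4
Scalar curl = 3*p + 6*q + 4
At (-3, 3): 13.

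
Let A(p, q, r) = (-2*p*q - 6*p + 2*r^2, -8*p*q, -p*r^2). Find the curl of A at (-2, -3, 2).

(0, 12, 20)

(∇×A)₁ = ∂A₃/∂q − ∂A₂/∂r = 0
(∇×A)₂ = ∂A₁/∂r − ∂A₃/∂p = r^2 + 4*r
(∇×A)₃ = ∂A₂/∂p − ∂A₁/∂q = 2*p - 8*q
∇×A = (0, r^2 + 4*r, 2*p - 8*q)
At (-2, -3, 2): (0, 12, 20).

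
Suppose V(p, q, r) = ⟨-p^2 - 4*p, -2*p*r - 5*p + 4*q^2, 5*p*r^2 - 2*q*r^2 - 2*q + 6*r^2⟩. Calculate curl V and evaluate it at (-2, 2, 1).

(-8, -5, -7)

(∇×V)₁ = ∂V₃/∂q − ∂V₂/∂r = 2*p - 2*r^2 - 2
(∇×V)₂ = ∂V₁/∂r − ∂V₃/∂p = -5*r^2
(∇×V)₃ = ∂V₂/∂p − ∂V₁/∂q = -2*r - 5
∇×V = (2*p - 2*r^2 - 2, -5*r^2, -2*r - 5)
At (-2, 2, 1): (-8, -5, -7).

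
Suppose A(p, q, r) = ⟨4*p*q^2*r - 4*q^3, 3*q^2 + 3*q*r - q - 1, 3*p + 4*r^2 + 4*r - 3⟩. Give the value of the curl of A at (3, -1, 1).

(3, 9, 36)

(∇×A)₁ = ∂A₃/∂q − ∂A₂/∂r = -3*q
(∇×A)₂ = ∂A₁/∂r − ∂A₃/∂p = 4*p*q^2 - 3
(∇×A)₃ = ∂A₂/∂p − ∂A₁/∂q = -8*p*q*r + 12*q^2
∇×A = (-3*q, 4*p*q^2 - 3, -8*p*q*r + 12*q^2)
At (3, -1, 1): (3, 9, 36).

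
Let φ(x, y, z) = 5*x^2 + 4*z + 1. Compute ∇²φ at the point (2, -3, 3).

∂²φ/∂x² = 10
∂²φ/∂y² = 0
∂²φ/∂z² = 0
∇²φ = 10
At (2, -3, 3): 10.

10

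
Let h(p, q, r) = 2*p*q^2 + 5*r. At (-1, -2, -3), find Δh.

∂²h/∂p² = 0
∂²h/∂q² = 4*p
∂²h/∂r² = 0
∇²h = 4*p
At (-1, -2, -3): -4.

-4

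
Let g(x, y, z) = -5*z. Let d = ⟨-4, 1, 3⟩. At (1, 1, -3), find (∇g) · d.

-15

∂g/∂x = 0
∂g/∂y = 0
∂g/∂z = -5
∇g at (1, 1, -3) = (0, 0, -5)
∇g · d = (0)(-4) + (0)(1) + (-5)(3) = -15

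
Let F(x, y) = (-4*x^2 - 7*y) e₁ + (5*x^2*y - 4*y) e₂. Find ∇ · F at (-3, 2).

∂F₁/∂x = -8*x
∂F₂/∂y = 5*x^2 - 4
∇·F = 5*x^2 - 8*x - 4
At (-3, 2): 65.

65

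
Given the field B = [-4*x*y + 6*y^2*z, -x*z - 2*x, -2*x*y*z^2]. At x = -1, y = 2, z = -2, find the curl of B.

(7, 40, 44)

(∇×B)₁ = ∂B₃/∂y − ∂B₂/∂z = -2*x*z^2 + x
(∇×B)₂ = ∂B₁/∂z − ∂B₃/∂x = 6*y^2 + 2*y*z^2
(∇×B)₃ = ∂B₂/∂x − ∂B₁/∂y = 4*x - 12*y*z - z - 2
∇×B = (-2*x*z^2 + x, 6*y^2 + 2*y*z^2, 4*x - 12*y*z - z - 2)
At (-1, 2, -2): (7, 40, 44).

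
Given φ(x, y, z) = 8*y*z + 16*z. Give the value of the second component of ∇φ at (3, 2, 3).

24

(∇φ)_2 = ∂φ/∂y = 8*z
At (3, 2, 3): 24.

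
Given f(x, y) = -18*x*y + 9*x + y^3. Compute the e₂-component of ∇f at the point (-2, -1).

39

(∇f)_2 = ∂f/∂y = -18*x + 3*y^2
At (-2, -1): 39.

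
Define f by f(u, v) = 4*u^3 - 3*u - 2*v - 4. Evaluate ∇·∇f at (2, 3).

48

∂²f/∂u² = 24*u
∂²f/∂v² = 0
∇²f = 24*u
At (2, 3): 48.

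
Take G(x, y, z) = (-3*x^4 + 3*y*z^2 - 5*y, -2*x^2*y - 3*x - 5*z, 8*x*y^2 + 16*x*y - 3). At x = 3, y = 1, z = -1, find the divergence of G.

∂G₁/∂x = -12*x^3
∂G₂/∂y = -2*x^2
∂G₃/∂z = 0
∇·G = -12*x^3 - 2*x^2
At (3, 1, -1): -342.

-342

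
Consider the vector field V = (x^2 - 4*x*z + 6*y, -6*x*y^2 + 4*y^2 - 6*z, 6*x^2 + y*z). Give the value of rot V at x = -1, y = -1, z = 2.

(∇×V)₁ = ∂V₃/∂y − ∂V₂/∂z = z + 6
(∇×V)₂ = ∂V₁/∂z − ∂V₃/∂x = -16*x
(∇×V)₃ = ∂V₂/∂x − ∂V₁/∂y = -6*y^2 - 6
∇×V = (z + 6, -16*x, -6*y^2 - 6)
At (-1, -1, 2): (8, 16, -12).

(8, 16, -12)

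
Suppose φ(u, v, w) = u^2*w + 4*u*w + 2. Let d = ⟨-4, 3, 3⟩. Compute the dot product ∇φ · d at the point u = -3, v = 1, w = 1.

-1

∂φ/∂u = 2*u*w + 4*w
∂φ/∂v = 0
∂φ/∂w = u^2 + 4*u
∇φ at (-3, 1, 1) = (-2, 0, -3)
∇φ · d = (-2)(-4) + (0)(3) + (-3)(3) = -1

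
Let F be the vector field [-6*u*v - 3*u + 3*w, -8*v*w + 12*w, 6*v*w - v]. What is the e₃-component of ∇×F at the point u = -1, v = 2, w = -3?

-6

(∇×F)_3 = ∂F₂/∂u − ∂F₁/∂v
= 0 − (-6*u)
= 6*u
At (-1, 2, -3): -6.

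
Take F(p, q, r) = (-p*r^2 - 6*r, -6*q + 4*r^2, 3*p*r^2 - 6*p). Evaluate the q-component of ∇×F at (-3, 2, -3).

-45

(∇×F)_2 = ∂F₁/∂r − ∂F₃/∂p
= -2*p*r - 6 − (3*r^2 - 6)
= -2*p*r - 3*r^2
At (-3, 2, -3): -45.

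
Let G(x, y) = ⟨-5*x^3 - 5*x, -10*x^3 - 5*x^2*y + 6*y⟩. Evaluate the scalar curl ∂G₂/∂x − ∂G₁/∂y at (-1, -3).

∂G₂/∂x = -30*x^2 - 10*x*y
∂G₁/∂y = 0
Scalar curl = -30*x^2 - 10*x*y
At (-1, -3): -60.

-60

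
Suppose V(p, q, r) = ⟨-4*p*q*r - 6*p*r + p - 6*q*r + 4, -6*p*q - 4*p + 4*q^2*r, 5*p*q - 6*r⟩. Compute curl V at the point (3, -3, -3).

(∇×V)₁ = ∂V₃/∂q − ∂V₂/∂r = 5*p - 4*q^2
(∇×V)₂ = ∂V₁/∂r − ∂V₃/∂p = -4*p*q - 6*p - 11*q
(∇×V)₃ = ∂V₂/∂p − ∂V₁/∂q = 4*p*r - 6*q + 6*r - 4
∇×V = (5*p - 4*q^2, -4*p*q - 6*p - 11*q, 4*p*r - 6*q + 6*r - 4)
At (3, -3, -3): (-21, 51, -40).

(-21, 51, -40)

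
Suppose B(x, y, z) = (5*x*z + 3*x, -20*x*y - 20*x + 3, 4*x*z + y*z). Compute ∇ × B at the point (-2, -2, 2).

(∇×B)₁ = ∂B₃/∂y − ∂B₂/∂z = z
(∇×B)₂ = ∂B₁/∂z − ∂B₃/∂x = 5*x - 4*z
(∇×B)₃ = ∂B₂/∂x − ∂B₁/∂y = -20*y - 20
∇×B = (z, 5*x - 4*z, -20*y - 20)
At (-2, -2, 2): (2, -18, 20).

(2, -18, 20)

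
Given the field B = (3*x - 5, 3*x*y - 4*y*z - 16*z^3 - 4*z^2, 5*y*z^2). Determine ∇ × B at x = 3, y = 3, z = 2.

(240, 0, 9)

(∇×B)₁ = ∂B₃/∂y − ∂B₂/∂z = 4*y + 53*z^2 + 8*z
(∇×B)₂ = ∂B₁/∂z − ∂B₃/∂x = 0
(∇×B)₃ = ∂B₂/∂x − ∂B₁/∂y = 3*y
∇×B = (4*y + 53*z^2 + 8*z, 0, 3*y)
At (3, 3, 2): (240, 0, 9).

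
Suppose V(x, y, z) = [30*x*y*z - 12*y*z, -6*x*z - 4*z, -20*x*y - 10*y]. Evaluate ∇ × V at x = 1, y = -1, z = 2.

(∇×V)₁ = ∂V₃/∂y − ∂V₂/∂z = -14*x - 6
(∇×V)₂ = ∂V₁/∂z − ∂V₃/∂x = 30*x*y + 8*y
(∇×V)₃ = ∂V₂/∂x − ∂V₁/∂y = -30*x*z + 6*z
∇×V = (-14*x - 6, 30*x*y + 8*y, -30*x*z + 6*z)
At (1, -1, 2): (-20, -38, -48).

(-20, -38, -48)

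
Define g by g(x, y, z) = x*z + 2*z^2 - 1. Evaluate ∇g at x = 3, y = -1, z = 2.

∂g/∂x = z
∂g/∂y = 0
∂g/∂z = x + 4*z
∇g = (z, 0, x + 4*z)
At (3, -1, 2): (2, 0, 11).

(2, 0, 11)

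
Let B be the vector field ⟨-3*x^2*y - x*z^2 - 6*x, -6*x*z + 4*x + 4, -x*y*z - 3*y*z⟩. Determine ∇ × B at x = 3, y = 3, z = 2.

(6, -6, 19)

(∇×B)₁ = ∂B₃/∂y − ∂B₂/∂z = -x*z + 6*x - 3*z
(∇×B)₂ = ∂B₁/∂z − ∂B₃/∂x = -2*x*z + y*z
(∇×B)₃ = ∂B₂/∂x − ∂B₁/∂y = 3*x^2 - 6*z + 4
∇×B = (-x*z + 6*x - 3*z, -2*x*z + y*z, 3*x^2 - 6*z + 4)
At (3, 3, 2): (6, -6, 19).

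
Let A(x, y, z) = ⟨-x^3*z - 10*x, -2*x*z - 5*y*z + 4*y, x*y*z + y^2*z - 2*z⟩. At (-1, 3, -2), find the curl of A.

(3, 7, 4)

(∇×A)₁ = ∂A₃/∂y − ∂A₂/∂z = x*z + 2*x + 2*y*z + 5*y
(∇×A)₂ = ∂A₁/∂z − ∂A₃/∂x = -x^3 - y*z
(∇×A)₃ = ∂A₂/∂x − ∂A₁/∂y = -2*z
∇×A = (x*z + 2*x + 2*y*z + 5*y, -x^3 - y*z, -2*z)
At (-1, 3, -2): (3, 7, 4).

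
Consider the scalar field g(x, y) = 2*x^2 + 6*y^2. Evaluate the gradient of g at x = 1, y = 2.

∂g/∂x = 4*x
∂g/∂y = 12*y
∇g = (4*x, 12*y)
At (1, 2): (4, 24).

(4, 24)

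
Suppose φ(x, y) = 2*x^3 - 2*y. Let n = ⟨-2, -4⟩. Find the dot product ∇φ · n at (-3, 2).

-100

∂φ/∂x = 6*x^2
∂φ/∂y = -2
∇φ at (-3, 2) = (54, -2)
∇φ · n = (54)(-2) + (-2)(-4) = -100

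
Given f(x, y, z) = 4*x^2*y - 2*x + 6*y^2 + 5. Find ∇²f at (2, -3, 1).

∂²f/∂x² = 8*y
∂²f/∂y² = 12
∂²f/∂z² = 0
∇²f = 8*y + 12
At (2, -3, 1): -12.

-12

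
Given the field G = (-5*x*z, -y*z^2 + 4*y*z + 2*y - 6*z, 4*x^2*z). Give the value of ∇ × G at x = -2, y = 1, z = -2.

(-2, -22, 0)

(∇×G)₁ = ∂G₃/∂y − ∂G₂/∂z = 2*y*z - 4*y + 6
(∇×G)₂ = ∂G₁/∂z − ∂G₃/∂x = -8*x*z - 5*x
(∇×G)₃ = ∂G₂/∂x − ∂G₁/∂y = 0
∇×G = (2*y*z - 4*y + 6, -8*x*z - 5*x, 0)
At (-2, 1, -2): (-2, -22, 0).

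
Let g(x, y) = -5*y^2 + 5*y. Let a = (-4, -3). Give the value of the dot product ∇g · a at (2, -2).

-75

∂g/∂x = 0
∂g/∂y = -10*y + 5
∇g at (2, -2) = (0, 25)
∇g · a = (0)(-4) + (25)(-3) = -75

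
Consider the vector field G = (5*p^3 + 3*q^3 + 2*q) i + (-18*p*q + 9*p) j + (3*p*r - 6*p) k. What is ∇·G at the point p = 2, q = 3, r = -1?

∂G₁/∂p = 15*p^2
∂G₂/∂q = -18*p
∂G₃/∂r = 3*p
∇·G = 15*p^2 - 15*p
At (2, 3, -1): 30.

30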